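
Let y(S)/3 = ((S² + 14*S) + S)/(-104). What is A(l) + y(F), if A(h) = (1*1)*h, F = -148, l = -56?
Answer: -16219/26 ≈ -623.81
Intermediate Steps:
y(S) = -45*S/104 - 3*S²/104 (y(S) = 3*(((S² + 14*S) + S)/(-104)) = 3*((S² + 15*S)*(-1/104)) = 3*(-15*S/104 - S²/104) = -45*S/104 - 3*S²/104)
A(h) = h (A(h) = 1*h = h)
A(l) + y(F) = -56 - 3/104*(-148)*(15 - 148) = -56 - 3/104*(-148)*(-133) = -56 - 14763/26 = -16219/26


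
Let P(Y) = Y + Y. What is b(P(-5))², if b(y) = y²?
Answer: 10000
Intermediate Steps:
P(Y) = 2*Y
b(P(-5))² = ((2*(-5))²)² = ((-10)²)² = 100² = 10000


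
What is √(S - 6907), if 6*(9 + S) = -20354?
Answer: 5*I*√3711/3 ≈ 101.53*I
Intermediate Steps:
S = -10204/3 (S = -9 + (⅙)*(-20354) = -9 - 10177/3 = -10204/3 ≈ -3401.3)
√(S - 6907) = √(-10204/3 - 6907) = √(-30925/3) = 5*I*√3711/3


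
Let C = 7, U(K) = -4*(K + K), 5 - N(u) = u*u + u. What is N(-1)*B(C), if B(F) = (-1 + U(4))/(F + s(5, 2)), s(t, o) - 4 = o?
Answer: -165/13 ≈ -12.692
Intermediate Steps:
s(t, o) = 4 + o
N(u) = 5 - u - u² (N(u) = 5 - (u*u + u) = 5 - (u² + u) = 5 - (u + u²) = 5 + (-u - u²) = 5 - u - u²)
U(K) = -8*K
B(F) = -33/(6 + F) (B(F) = (-1 - 8*4)/(F + (4 + 2)) = (-1 - 32)/(F + 6) = -33/(6 + F))
N(-1)*B(C) = (5 - 1*(-1) - 1*(-1)²)*(-33/(6 + 7)) = (5 + 1 - 1*1)*(-33/13) = (5 + 1 - 1)*(-33*1/13) = 5*(-33/13) = -165/13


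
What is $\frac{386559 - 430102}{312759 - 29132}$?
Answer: $- \frac{43543}{283627} \approx -0.15352$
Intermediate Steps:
$\frac{386559 - 430102}{312759 - 29132} = - \frac{43543}{283627}$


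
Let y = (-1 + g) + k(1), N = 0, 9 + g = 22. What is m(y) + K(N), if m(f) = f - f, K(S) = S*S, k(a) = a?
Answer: 0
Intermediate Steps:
g = 13 (g = -9 + 22 = 13)
K(S) = S²
y = 13 (y = (-1 + 13) + 1 = 12 + 1 = 13)
m(f) = 0
m(y) + K(N) = 0 + 0² = 0 + 0 = 0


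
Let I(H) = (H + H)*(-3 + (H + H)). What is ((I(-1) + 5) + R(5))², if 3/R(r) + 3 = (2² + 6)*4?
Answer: 311364/1369 ≈ 227.44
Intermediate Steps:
I(H) = 2*H*(-3 + 2*H) (I(H) = (2*H)*(-3 + 2*H) = 2*H*(-3 + 2*H))
R(r) = 3/37 (R(r) = 3/(-3 + (2² + 6)*4) = 3/(-3 + (4 + 6)*4) = 3/(-3 + 10*4) = 3/(-3 + 40) = 3/37)
((I(-1) + 5) + R(5))² = ((2*(-1)*(-3 + 2*(-1)) + 5) + 3/37)² = ((2*(-1)*(-3 - 2) + 5) + 3/37)² = ((2*(-1)*(-5) + 5) + 3/37)² = ((10 + 5) + 3/37)² = (15 + 3/37)² = (558/37)² = 311364/1369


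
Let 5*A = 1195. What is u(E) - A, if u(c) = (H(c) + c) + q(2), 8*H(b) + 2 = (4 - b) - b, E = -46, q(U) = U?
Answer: -1085/4 ≈ -271.25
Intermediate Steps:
A = 239 (A = (⅕)*1195 = 239)
H(b) = ¼ - b/4 (H(b) = -¼ + ((4 - b) - b)/8 = -¼ + (4 - 2*b)/8 = -¼ + (½ - b/4) = ¼ - b/4)
u(c) = 9/4 + 3*c/4 (u(c) = ((¼ - c/4) + c) + 2 = (¼ + 3*c/4) + 2 = 9/4 + 3*c/4)
u(E) - A = (9/4 + (¾)*(-46)) - 1*239 = (9/4 - 69/2) - 239 = -129/4 - 239 = -1085/4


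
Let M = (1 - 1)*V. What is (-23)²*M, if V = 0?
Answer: 0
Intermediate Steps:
M = 0 (M = (1 - 1)*0 = 0*0 = 0)
(-23)²*M = (-23)²*0 = 529*0 = 0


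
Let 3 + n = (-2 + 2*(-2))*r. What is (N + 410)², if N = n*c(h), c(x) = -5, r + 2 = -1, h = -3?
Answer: 112225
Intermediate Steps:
r = -3 (r = -2 - 1 = -3)
n = 15 (n = -3 + (-2 + 2*(-2))*(-3) = -3 + (-2 - 4)*(-3) = -3 - 6*(-3) = -3 + 18 = 15)
N = -75 (N = 15*(-5) = -75)
(N + 410)² = (-75 + 410)² = 335² = 112225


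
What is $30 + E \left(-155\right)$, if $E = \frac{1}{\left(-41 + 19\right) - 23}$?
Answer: $\frac{301}{9} \approx 33.444$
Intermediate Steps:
$E = - \frac{1}{45}$ ($E = \frac{1}{-22 - 23} = \frac{1}{-45} = - \frac{1}{45} \approx -0.022222$)
$30 + E \left(-155\right) = 30 - - \frac{31}{9} = 30 + \frac{31}{9} = \frac{301}{9}$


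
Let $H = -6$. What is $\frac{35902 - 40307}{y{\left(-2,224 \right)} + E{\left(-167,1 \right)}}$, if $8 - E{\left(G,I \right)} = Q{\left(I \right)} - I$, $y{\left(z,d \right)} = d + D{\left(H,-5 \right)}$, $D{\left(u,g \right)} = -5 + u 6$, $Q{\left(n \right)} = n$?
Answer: $- \frac{4405}{191} \approx -23.063$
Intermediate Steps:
$D{\left(u,g \right)} = -5 + 6 u$
$y{\left(z,d \right)} = -41 + d$ ($y{\left(z,d \right)} = d + \left(-5 + 6 \left(-6\right)\right) = d - 41 = -41 + d$)
$E{\left(G,I \right)} = 8$ ($E{\left(G,I \right)} = 8 - \left(I - I\right) = 8 - 0 = 8 + 0 = 8$)
$\frac{35902 - 40307}{y{\left(-2,224 \right)} + E{\left(-167,1 \right)}} = \frac{35902 - 40307}{\left(-41 + 224\right) + 8} = - \frac{4405}{183 + 8} = - \frac{4405}{191}$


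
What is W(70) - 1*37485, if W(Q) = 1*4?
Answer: -37481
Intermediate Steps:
W(Q) = 4
W(70) - 1*37485 = 4 - 1*37485 = 4 - 37485 = -37481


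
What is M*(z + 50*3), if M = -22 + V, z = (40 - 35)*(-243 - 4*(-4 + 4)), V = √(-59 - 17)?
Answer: 23430 - 2130*I*√19 ≈ 23430.0 - 9284.5*I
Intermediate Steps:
V = 2*I*√19 (V = √(-76) = 2*I*√19 ≈ 8.7178*I)
z = -1215 (z = 5*(-243 - 4*0) = 5*(-243 + 0) = 5*(-243) = -1215)
M = -22 + 2*I*√19 ≈ -22.0 + 8.7178*I
M*(z + 50*3) = (-22 + 2*I*√19)*(-1215 + 50*3) = (-22 + 2*I*√19)*(-1215 + 150) = (-22 + 2*I*√19)*(-1065) = 23430 - 2130*I*√19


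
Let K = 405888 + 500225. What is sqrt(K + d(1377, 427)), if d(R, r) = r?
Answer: 2*sqrt(226635) ≈ 952.12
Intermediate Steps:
K = 906113
sqrt(K + d(1377, 427)) = sqrt(906113 + 427) = sqrt(906540) = 2*sqrt(226635)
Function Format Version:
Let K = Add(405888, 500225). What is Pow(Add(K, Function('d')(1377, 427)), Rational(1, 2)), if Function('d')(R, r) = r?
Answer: Mul(2, Pow(226635, Rational(1, 2))) ≈ 952.12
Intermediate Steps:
K = 906113
Pow(Add(K, Function('d')(1377, 427)), Rational(1, 2)) = Pow(Add(906113, 427), Rational(1, 2)) = Pow(906540, Rational(1, 2)) = Mul(2, Pow(226635, Rational(1, 2)))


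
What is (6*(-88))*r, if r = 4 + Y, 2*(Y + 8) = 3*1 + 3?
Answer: 528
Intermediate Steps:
Y = -5 (Y = -8 + (3*1 + 3)/2 = -8 + (3 + 3)/2 = -8 + (½)*6 = -8 + 3 = -5)
r = -1 (r = 4 - 5 = -1)
(6*(-88))*r = (6*(-88))*(-1) = -528*(-1) = 528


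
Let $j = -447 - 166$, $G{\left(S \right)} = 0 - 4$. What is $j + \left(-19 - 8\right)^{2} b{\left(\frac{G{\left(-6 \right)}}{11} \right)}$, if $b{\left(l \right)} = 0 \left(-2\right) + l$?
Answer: $- \frac{9659}{11} \approx -878.09$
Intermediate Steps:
$G{\left(S \right)} = -4$
$b{\left(l \right)} = l$ ($b{\left(l \right)} = 0 + l = l$)
$j = -613$
$j + \left(-19 - 8\right)^{2} b{\left(\frac{G{\left(-6 \right)}}{11} \right)} = -613 + \left(-19 - 8\right)^{2} \left(- \frac{4}{11}\right) = -613 + \left(-27\right)^{2} \left(\left(-4\right) \frac{1}{11}\right) = -613 + 729 \left(- \frac{4}{11}\right) = -613 - \frac{2916}{11} = - \frac{9659}{11}$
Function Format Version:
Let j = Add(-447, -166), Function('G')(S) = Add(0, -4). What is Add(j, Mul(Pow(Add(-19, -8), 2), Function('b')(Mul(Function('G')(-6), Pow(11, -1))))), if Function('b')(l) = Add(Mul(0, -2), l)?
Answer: Rational(-9659, 11) ≈ -878.09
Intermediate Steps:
Function('G')(S) = -4
Function('b')(l) = l (Function('b')(l) = Add(0, l) = l)
j = -613
Add(j, Mul(Pow(Add(-19, -8), 2), Function('b')(Mul(Function('G')(-6), Pow(11, -1))))) = Add(-613, Mul(Pow(Add(-19, -8), 2), Mul(-4, Pow(11, -1)))) = Add(-613, Mul(Pow(-27, 2), Mul(-4, Rational(1, 11)))) = Add(-613, Mul(729, Rational(-4, 11))) = Add(-613, Rational(-2916, 11)) = Rational(-9659, 11)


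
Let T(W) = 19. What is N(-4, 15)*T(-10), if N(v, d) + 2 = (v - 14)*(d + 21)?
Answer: -12350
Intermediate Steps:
N(v, d) = -2 + (-14 + v)*(21 + d) (N(v, d) = -2 + (v - 14)*(d + 21) = -2 + (-14 + v)*(21 + d))
N(-4, 15)*T(-10) = (-296 - 14*15 + 21*(-4) + 15*(-4))*19 = (-296 - 210 - 84 - 60)*19 = -650*19 = -12350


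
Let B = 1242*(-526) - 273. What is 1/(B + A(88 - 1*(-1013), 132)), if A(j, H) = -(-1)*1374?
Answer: -1/652191 ≈ -1.5333e-6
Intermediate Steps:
B = -653565 (B = -653292 - 273 = -653565)
A(j, H) = 1374 (A(j, H) = -1*(-1374) = 1374)
1/(B + A(88 - 1*(-1013), 132)) = 1/(-653565 + 1374) = 1/(-652191) = -1/652191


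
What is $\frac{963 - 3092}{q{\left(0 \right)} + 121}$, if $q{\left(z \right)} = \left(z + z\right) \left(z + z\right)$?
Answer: $- \frac{2129}{121} \approx -17.595$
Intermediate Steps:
$q{\left(z \right)} = 4 z^{2}$ ($q{\left(z \right)} = 2 z 2 z = 4 z^{2}$)
$\frac{963 - 3092}{q{\left(0 \right)} + 121} = \frac{963 - 3092}{4 \cdot 0^{2} + 121} = - \frac{2129}{4 \cdot 0 + 121} = - \frac{2129}{0 + 121} = - \frac{2129}{121}$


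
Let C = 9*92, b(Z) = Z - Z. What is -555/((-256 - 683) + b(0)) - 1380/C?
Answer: -1010/939 ≈ -1.0756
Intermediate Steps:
b(Z) = 0
C = 828
-555/((-256 - 683) + b(0)) - 1380/C = -555/((-256 - 683) + 0) - 1380/828 = -555/(-939 + 0) - 1380*1/828 = -555/(-939) - 5/3 = -555*(-1/939) - 5/3 = 185/313 - 5/3 = -1010/939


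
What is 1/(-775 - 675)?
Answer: -1/1450 ≈ -0.00068966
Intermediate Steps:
1/(-775 - 675) = 1/(-1450) = -1/1450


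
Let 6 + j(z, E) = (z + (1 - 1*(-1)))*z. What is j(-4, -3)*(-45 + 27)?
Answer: -36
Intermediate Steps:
j(z, E) = -6 + z*(2 + z) (j(z, E) = -6 + (z + (1 - 1*(-1)))*z = -6 + (z + (1 + 1))*z = -6 + (z + 2)*z = -6 + (2 + z)*z = -6 + z*(2 + z))
j(-4, -3)*(-45 + 27) = (-6 + (-4)² + 2*(-4))*(-45 + 27) = (-6 + 16 - 8)*(-18) = 2*(-18) = -36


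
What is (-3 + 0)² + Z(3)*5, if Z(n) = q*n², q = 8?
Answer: 369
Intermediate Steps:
Z(n) = 8*n²
(-3 + 0)² + Z(3)*5 = (-3 + 0)² + (8*3²)*5 = (-3)² + (8*9)*5 = 9 + 72*5 = 9 + 360 = 369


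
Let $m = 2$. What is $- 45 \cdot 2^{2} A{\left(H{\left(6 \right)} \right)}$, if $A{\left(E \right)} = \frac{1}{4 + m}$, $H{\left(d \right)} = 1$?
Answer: $-30$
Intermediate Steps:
$A{\left(E \right)} = \frac{1}{6}$ ($A{\left(E \right)} = \frac{1}{4 + 2} = \frac{1}{6}$)
$- 45 \cdot 2^{2} A{\left(H{\left(6 \right)} \right)} = - 45 \cdot 2^{2} \cdot \frac{1}{6} = \left(-45\right) 4 \cdot \frac{1}{6} = \left(-180\right) \frac{1}{6} = -30$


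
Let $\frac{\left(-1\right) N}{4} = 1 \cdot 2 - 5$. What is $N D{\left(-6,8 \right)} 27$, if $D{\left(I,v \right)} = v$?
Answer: $2592$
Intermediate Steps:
$N = 12$ ($N = - 4 \left(1 \cdot 2 - 5\right) = - 4 \left(2 - 5\right) = \left(-4\right) \left(-3\right) = 12$)
$N D{\left(-6,8 \right)} 27 = 12 \cdot 8 \cdot 27 = 96 \cdot 27 = 2592$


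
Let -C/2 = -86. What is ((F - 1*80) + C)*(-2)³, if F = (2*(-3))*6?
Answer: -448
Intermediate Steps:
C = 172 (C = -2*(-86) = 172)
F = -36 (F = -6*6 = -36)
((F - 1*80) + C)*(-2)³ = ((-36 - 1*80) + 172)*(-2)³ = ((-36 - 80) + 172)*(-8) = (-116 + 172)*(-8) = 56*(-8) = -448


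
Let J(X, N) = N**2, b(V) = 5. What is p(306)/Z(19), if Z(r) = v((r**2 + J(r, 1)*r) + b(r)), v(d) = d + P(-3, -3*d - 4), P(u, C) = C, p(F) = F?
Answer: -17/43 ≈ -0.39535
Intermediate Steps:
v(d) = -4 - 2*d (v(d) = d + (-3*d - 4) = d + (-4 - 3*d) = -4 - 2*d)
Z(r) = -14 - 2*r - 2*r**2 (Z(r) = -4 - 2*((r**2 + 1**2*r) + 5) = -4 - 2*((r**2 + 1*r) + 5) = -4 - 2*((r**2 + r) + 5) = -4 - 2*((r + r**2) + 5) = -4 - 2*(5 + r + r**2) = -4 + (-10 - 2*r - 2*r**2) = -14 - 2*r - 2*r**2)
p(306)/Z(19) = 306/(-14 - 2*19 - 2*19**2) = 306/(-14 - 38 - 2*361) = 306/(-14 - 38 - 722) = 306/(-774) = 306*(-1/774) = -17/43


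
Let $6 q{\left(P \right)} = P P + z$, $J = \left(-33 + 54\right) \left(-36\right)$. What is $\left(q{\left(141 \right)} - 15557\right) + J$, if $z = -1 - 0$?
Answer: $- \frac{38999}{3} \approx -13000.0$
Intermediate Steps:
$z = -1$ ($z = -1 + 0 = -1$)
$J = -756$ ($J = 21 \left(-36\right) = -756$)
$q{\left(P \right)} = - \frac{1}{6} + \frac{P^{2}}{6}$ ($q{\left(P \right)} = \frac{P P - 1}{6} = \frac{P^{2} - 1}{6} = \frac{-1 + P^{2}}{6} = - \frac{1}{6} + \frac{P^{2}}{6}$)
$\left(q{\left(141 \right)} - 15557\right) + J = \left(\left(- \frac{1}{6} + \frac{141^{2}}{6}\right) - 15557\right) - 756 = \left(\left(- \frac{1}{6} + \frac{1}{6} \cdot 19881\right) - 15557\right) - 756 = \left(\left(- \frac{1}{6} + \frac{6627}{2}\right) - 15557\right) - 756 = \left(\frac{9940}{3} - 15557\right) - 756 = - \frac{36731}{3} - 756 = - \frac{38999}{3}$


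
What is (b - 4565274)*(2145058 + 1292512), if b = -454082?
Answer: -17254387604920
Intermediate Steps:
(b - 4565274)*(2145058 + 1292512) = (-454082 - 4565274)*(2145058 + 1292512) = -5019356*3437570 = -17254387604920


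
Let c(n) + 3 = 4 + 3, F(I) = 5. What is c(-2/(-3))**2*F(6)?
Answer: 80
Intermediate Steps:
c(n) = 4 (c(n) = -3 + (4 + 3) = -3 + 7 = 4)
c(-2/(-3))**2*F(6) = 4**2*5 = 16*5 = 80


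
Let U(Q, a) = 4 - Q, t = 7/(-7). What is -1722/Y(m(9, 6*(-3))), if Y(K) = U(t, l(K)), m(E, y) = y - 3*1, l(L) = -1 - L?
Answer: -1722/5 ≈ -344.40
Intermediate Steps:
m(E, y) = -3 + y (m(E, y) = y - 3 = -3 + y)
t = -1 (t = 7*(-⅐) = -1)
Y(K) = 5 (Y(K) = 4 - 1*(-1) = 4 + 1 = 5)
-1722/Y(m(9, 6*(-3))) = -1722/5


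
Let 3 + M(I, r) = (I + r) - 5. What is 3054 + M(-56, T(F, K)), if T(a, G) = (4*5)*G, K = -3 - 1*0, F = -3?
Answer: 2930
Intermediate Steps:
K = -3 (K = -3 + 0 = -3)
T(a, G) = 20*G
M(I, r) = -8 + I + r (M(I, r) = -3 + ((I + r) - 5) = -3 + (-5 + I + r) = -8 + I + r)
3054 + M(-56, T(F, K)) = 3054 + (-8 - 56 + 20*(-3)) = 3054 + (-8 - 56 - 60) = 3054 - 124 = 2930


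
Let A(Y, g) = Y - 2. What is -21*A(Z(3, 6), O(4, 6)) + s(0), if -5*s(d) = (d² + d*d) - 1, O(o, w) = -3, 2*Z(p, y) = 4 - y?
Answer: 316/5 ≈ 63.200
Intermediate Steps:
Z(p, y) = 2 - y/2 (Z(p, y) = (4 - y)/2 = 2 - y/2)
A(Y, g) = -2 + Y
s(d) = ⅕ - 2*d²/5 (s(d) = -((d² + d*d) - 1)/5 = -((d² + d²) - 1)/5 = -(2*d² - 1)/5 = -(-1 + 2*d²)/5 = ⅕ - 2*d²/5)
-21*A(Z(3, 6), O(4, 6)) + s(0) = -21*(-2 + (2 - ½*6)) + (⅕ - ⅖*0²) = -21*(-2 + (2 - 3)) + (⅕ - ⅖*0) = -21*(-2 - 1) + (⅕ + 0) = -21*(-3) + ⅕ = 63 + ⅕ = 316/5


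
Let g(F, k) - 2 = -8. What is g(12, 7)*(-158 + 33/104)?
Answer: 49197/52 ≈ 946.10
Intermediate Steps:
g(F, k) = -6 (g(F, k) = 2 - 8 = -6)
g(12, 7)*(-158 + 33/104) = -6*(-158 + 33/104) = -6*(-16399/104) = 49197/52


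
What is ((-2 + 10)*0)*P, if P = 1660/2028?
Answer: 0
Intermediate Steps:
P = 415/507 (P = 1660*(1/2028) = 415/507 ≈ 0.81854)
((-2 + 10)*0)*P = ((-2 + 10)*0)*(415/507) = (8*0)*(415/507) = 0*(415/507) = 0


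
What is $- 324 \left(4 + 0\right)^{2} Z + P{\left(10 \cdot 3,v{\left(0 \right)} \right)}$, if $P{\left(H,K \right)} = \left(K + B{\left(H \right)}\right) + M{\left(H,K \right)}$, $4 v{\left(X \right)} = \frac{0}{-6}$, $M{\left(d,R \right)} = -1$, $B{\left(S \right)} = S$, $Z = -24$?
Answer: $124445$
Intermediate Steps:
$v{\left(X \right)} = 0$ ($v{\left(X \right)} = \frac{0 \frac{1}{-6}}{4} = \frac{0 \left(- \frac{1}{6}\right)}{4} = \frac{1}{4} \cdot 0 = 0$)
$P{\left(H,K \right)} = -1 + H + K$ ($P{\left(H,K \right)} = \left(K + H\right) - 1 = \left(H + K\right) - 1 = -1 + H + K$)
$- 324 \left(4 + 0\right)^{2} Z + P{\left(10 \cdot 3,v{\left(0 \right)} \right)} = - 324 \left(4 + 0\right)^{2} \left(-24\right) + \left(-1 + 10 \cdot 3 + 0\right) = - 324 \cdot 4^{2} \left(-24\right) + \left(-1 + 30 + 0\right) = - 324 \cdot 16 \left(-24\right) + 29 = \left(-324\right) \left(-384\right) + 29 = 124416 + 29 = 124445$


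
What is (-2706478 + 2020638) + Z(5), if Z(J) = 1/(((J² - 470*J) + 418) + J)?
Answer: -1304467681/1902 ≈ -6.8584e+5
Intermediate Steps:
Z(J) = 1/(418 + J² - 469*J) (Z(J) = 1/((418 + J² - 470*J) + J) = 1/(418 + J² - 469*J))
(-2706478 + 2020638) + Z(5) = (-2706478 + 2020638) + 1/(418 + 5² - 469*5) = -685840 + 1/(418 + 25 - 2345) = -685840 + 1/(-1902) = -685840 - 1/1902 = -1304467681/1902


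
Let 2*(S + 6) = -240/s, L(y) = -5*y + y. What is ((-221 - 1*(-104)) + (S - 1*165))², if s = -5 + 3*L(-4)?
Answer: 156350016/1849 ≈ 84559.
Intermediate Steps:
L(y) = -4*y
s = 43 (s = -5 + 3*(-4*(-4)) = -5 + 3*16 = -5 + 48 = 43)
S = -378/43 (S = -6 + (-240/43)/2 = -6 + (-240*1/43)/2 = -6 + (½)*(-240/43) = -6 - 120/43 = -378/43 ≈ -8.7907)
((-221 - 1*(-104)) + (S - 1*165))² = ((-221 - 1*(-104)) + (-378/43 - 1*165))² = ((-221 + 104) + (-378/43 - 165))² = (-117 - 7473/43)² = (-12504/43)² = 156350016/1849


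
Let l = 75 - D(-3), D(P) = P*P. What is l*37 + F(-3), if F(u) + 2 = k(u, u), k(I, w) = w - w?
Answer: 2440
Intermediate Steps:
k(I, w) = 0
D(P) = P²
F(u) = -2 (F(u) = -2 + 0 = -2)
l = 66 (l = 75 - 1*(-3)² = 75 - 1*9 = 75 - 9 = 66)
l*37 + F(-3) = 66*37 - 2 = 2442 - 2 = 2440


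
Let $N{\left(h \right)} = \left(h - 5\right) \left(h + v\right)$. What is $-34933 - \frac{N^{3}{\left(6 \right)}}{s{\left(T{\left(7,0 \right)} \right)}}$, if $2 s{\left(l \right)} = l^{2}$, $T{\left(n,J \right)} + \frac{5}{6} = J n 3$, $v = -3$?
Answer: $- \frac{875269}{25} \approx -35011.0$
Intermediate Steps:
$T{\left(n,J \right)} = - \frac{5}{6} + 3 J n$ ($T{\left(n,J \right)} = - \frac{5}{6} + J n 3 = - \frac{5}{6} + 3 J n$)
$N{\left(h \right)} = \left(-5 + h\right) \left(-3 + h\right)$ ($N{\left(h \right)} = \left(h - 5\right) \left(h - 3\right) = \left(-5 + h\right) \left(-3 + h\right)$)
$s{\left(l \right)} = \frac{l^{2}}{2}$
$-34933 - \frac{N^{3}{\left(6 \right)}}{s{\left(T{\left(7,0 \right)} \right)}} = -34933 - \frac{\left(15 + 6^{2} - 48\right)^{3}}{\frac{1}{2} \left(- \frac{5}{6} + 3 \cdot 0 \cdot 7\right)^{2}} = -34933 - \frac{\left(15 + 36 - 48\right)^{3}}{\frac{1}{2} \left(- \frac{5}{6} + 0\right)^{2}} = -34933 - \frac{3^{3}}{\frac{1}{2} \left(- \frac{5}{6}\right)^{2}} = -34933 - \frac{27}{\frac{1}{2} \cdot \frac{25}{36}} = -34933 - \frac{27}{\frac{25}{72}} = -34933 - 27 \cdot \frac{72}{25} = -34933 - \frac{1944}{25} = - \frac{875269}{25}$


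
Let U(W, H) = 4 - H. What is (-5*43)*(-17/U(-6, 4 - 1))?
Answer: 3655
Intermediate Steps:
(-5*43)*(-17/U(-6, 4 - 1)) = (-5*43)*(-17/(4 - (4 - 1))) = -(-3655)/(4 - 1*3) = -(-3655)/(4 - 3) = -(-3655)/1 = -(-3655) = -215*(-17) = 3655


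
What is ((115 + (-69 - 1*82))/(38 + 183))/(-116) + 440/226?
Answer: 1410997/724217 ≈ 1.9483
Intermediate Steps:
((115 + (-69 - 1*82))/(38 + 183))/(-116) + 440/226 = ((115 + (-69 - 82))/221)*(-1/116) + 440*(1/226) = ((115 - 151)*(1/221))*(-1/116) + 220/113 = -36*1/221*(-1/116) + 220/113 = -36/221*(-1/116) + 220/113 = 9/6409 + 220/113 = 1410997/724217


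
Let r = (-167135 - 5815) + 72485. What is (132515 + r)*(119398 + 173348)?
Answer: 9382509300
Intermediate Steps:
r = -100465 (r = -172950 + 72485 = -100465)
(132515 + r)*(119398 + 173348) = (132515 - 100465)*(119398 + 173348) = 32050*292746 = 9382509300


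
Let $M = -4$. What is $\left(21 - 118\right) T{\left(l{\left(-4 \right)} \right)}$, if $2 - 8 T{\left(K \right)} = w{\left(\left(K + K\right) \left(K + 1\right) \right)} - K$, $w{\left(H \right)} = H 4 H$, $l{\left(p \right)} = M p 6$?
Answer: $\frac{67289550191}{4} \approx 1.6822 \cdot 10^{10}$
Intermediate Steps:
$l{\left(p \right)} = - 24 p$ ($l{\left(p \right)} = - 4 p 6 = - 24 p$)
$w{\left(H \right)} = 4 H^{2}$ ($w{\left(H \right)} = 4 H H = 4 H^{2}$)
$T{\left(K \right)} = \frac{1}{4} + \frac{K}{8} - 2 K^{2} \left(1 + K\right)^{2}$ ($T{\left(K \right)} = \frac{1}{4} - \frac{4 \left(\left(K + K\right) \left(K + 1\right)\right)^{2} - K}{8} = \frac{1}{4} - \frac{4 \left(2 K \left(1 + K\right)\right)^{2} - K}{8} = \frac{1}{4} - \frac{4 \cdot 4 K^{2} \left(1 + K\right)^{2} - K}{8} = \frac{1}{4} - \frac{16 K^{2} \left(1 + K\right)^{2} - K}{8} = \frac{1}{4} - \frac{- K + 16 K^{2} \left(1 + K\right)^{2}}{8} = \frac{1}{4} - \left(- \frac{K}{8} + 2 K^{2} \left(1 + K\right)^{2}\right) = \frac{1}{4} + \frac{K}{8} - 2 K^{2} \left(1 + K\right)^{2}$)
$\left(21 - 118\right) T{\left(l{\left(-4 \right)} \right)} = \left(21 - 118\right) \left(\frac{1}{4} + \frac{\left(-24\right) \left(-4\right)}{8} - 2 \left(\left(-24\right) \left(-4\right)\right)^{2} \left(1 - -96\right)^{2}\right) = - 97 \left(\frac{1}{4} + \frac{1}{8} \cdot 96 - 2 \cdot 96^{2} \left(1 + 96\right)^{2}\right) = - 97 \left(\frac{1}{4} + 12 - 18432 \cdot 97^{2}\right) = - 97 \left(\frac{1}{4} + 12 - 18432 \cdot 9409\right) = - 97 \left(\frac{1}{4} + 12 - 173426688\right) = \left(-97\right) \left(- \frac{693706703}{4}\right) = \frac{67289550191}{4}$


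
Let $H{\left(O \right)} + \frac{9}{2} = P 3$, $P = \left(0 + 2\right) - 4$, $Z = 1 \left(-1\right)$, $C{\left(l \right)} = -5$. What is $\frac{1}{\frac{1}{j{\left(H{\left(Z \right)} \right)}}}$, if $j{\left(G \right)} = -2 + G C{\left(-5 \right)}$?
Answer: $\frac{101}{2} \approx 50.5$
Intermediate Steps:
$Z = -1$
$P = -2$ ($P = 2 - 4 = -2$)
$H{\left(O \right)} = - \frac{21}{2}$ ($H{\left(O \right)} = - \frac{9}{2} - 6 = - \frac{21}{2}$)
$j{\left(G \right)} = -2 - 5 G$ ($j{\left(G \right)} = -2 + G \left(-5\right) = -2 - 5 G$)
$\frac{1}{\frac{1}{j{\left(H{\left(Z \right)} \right)}}} = \frac{1}{\frac{1}{-2 - - \frac{105}{2}}} = \frac{1}{\frac{1}{-2 + \frac{105}{2}}} = \frac{1}{\frac{1}{\frac{101}{2}}} = \frac{1}{\frac{2}{101}} = \frac{101}{2}$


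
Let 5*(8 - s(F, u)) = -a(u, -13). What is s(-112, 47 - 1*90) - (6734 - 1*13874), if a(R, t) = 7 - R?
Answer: 7158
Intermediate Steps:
s(F, u) = 47/5 - u/5 (s(F, u) = 8 - (-1)*(7 - u)/5 = 8 - (-7 + u)/5 = 8 + (7/5 - u/5) = 47/5 - u/5)
s(-112, 47 - 1*90) - (6734 - 1*13874) = (47/5 - (47 - 1*90)/5) - (6734 - 1*13874) = (47/5 - (47 - 90)/5) - (6734 - 13874) = (47/5 - ⅕*(-43)) - 1*(-7140) = (47/5 + 43/5) + 7140 = 18 + 7140 = 7158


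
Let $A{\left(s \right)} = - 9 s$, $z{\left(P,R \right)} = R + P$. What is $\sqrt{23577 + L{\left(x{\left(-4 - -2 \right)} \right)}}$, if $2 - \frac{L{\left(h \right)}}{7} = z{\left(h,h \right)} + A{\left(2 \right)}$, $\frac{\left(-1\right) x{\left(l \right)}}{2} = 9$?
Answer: $\sqrt{23969} \approx 154.82$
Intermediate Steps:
$x{\left(l \right)} = -18$ ($x{\left(l \right)} = \left(-2\right) 9 = -18$)
$z{\left(P,R \right)} = P + R$
$L{\left(h \right)} = 140 - 14 h$ ($L{\left(h \right)} = 14 - 7 \left(\left(h + h\right) - 18\right) = 14 - 7 \left(2 h - 18\right) = 14 - 7 \left(-18 + 2 h\right) = 14 - \left(-126 + 14 h\right) = 140 - 14 h$)
$\sqrt{23577 + L{\left(x{\left(-4 - -2 \right)} \right)}} = \sqrt{23577 + \left(140 - -252\right)} = \sqrt{23577 + \left(140 + 252\right)} = \sqrt{23577 + 392} = \sqrt{23969}$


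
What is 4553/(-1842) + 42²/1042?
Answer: -747469/959682 ≈ -0.77887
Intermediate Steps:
4553/(-1842) + 42²/1042 = 4553*(-1/1842) + 1764*(1/1042) = -4553/1842 + 882/521 = -747469/959682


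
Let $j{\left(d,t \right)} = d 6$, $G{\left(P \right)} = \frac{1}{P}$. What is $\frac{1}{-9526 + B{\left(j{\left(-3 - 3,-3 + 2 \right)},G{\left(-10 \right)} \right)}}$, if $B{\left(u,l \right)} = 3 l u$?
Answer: $- \frac{5}{47576} \approx -0.00010509$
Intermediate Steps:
$j{\left(d,t \right)} = 6 d$
$B{\left(u,l \right)} = 3 l u$
$\frac{1}{-9526 + B{\left(j{\left(-3 - 3,-3 + 2 \right)},G{\left(-10 \right)} \right)}} = \frac{1}{-9526 + \frac{3 \cdot 6 \left(-3 - 3\right)}{-10}} = \frac{1}{-9526 + 3 \left(- \frac{1}{10}\right) 6 \left(-3 - 3\right)} = \frac{1}{-9526 + 3 \left(- \frac{1}{10}\right) 6 \left(-6\right)} = \frac{1}{-9526 + 3 \left(- \frac{1}{10}\right) \left(-36\right)} = \frac{1}{-9526 + \frac{54}{5}} = \frac{1}{- \frac{47576}{5}} = - \frac{5}{47576}$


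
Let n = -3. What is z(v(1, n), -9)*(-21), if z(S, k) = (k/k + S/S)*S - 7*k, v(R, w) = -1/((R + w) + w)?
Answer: -6657/5 ≈ -1331.4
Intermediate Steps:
v(R, w) = -1/(R + 2*w)
z(S, k) = -7*k + 2*S (z(S, k) = (1 + 1)*S - 7*k = 2*S - 7*k = -7*k + 2*S)
z(v(1, n), -9)*(-21) = (-7*(-9) + 2*(-1/(1 + 2*(-3))))*(-21) = (63 + 2*(-1/(1 - 6)))*(-21) = (63 + 2*(-1/(-5)))*(-21) = (63 + 2*(-1*(-⅕)))*(-21) = (63 + 2*(⅕))*(-21) = (63 + ⅖)*(-21) = (317/5)*(-21) = -6657/5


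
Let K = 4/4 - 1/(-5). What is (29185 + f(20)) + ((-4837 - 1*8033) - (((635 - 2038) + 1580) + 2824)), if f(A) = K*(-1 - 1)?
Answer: 66558/5 ≈ 13312.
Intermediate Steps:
K = 6/5 (K = 4*(¼) - 1*(-⅕) = 1 + ⅕ = 6/5 ≈ 1.2000)
f(A) = -12/5 (f(A) = 6*(-1 - 1)/5 = (6/5)*(-2) = -12/5)
(29185 + f(20)) + ((-4837 - 1*8033) - (((635 - 2038) + 1580) + 2824)) = (29185 - 12/5) + ((-4837 - 1*8033) - (((635 - 2038) + 1580) + 2824)) = 145913/5 + ((-4837 - 8033) - ((-1403 + 1580) + 2824)) = 145913/5 + (-12870 - (177 + 2824)) = 145913/5 + (-12870 - 1*3001) = 145913/5 + (-12870 - 3001) = 145913/5 - 15871 = 66558/5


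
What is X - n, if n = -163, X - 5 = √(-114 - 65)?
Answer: 168 + I*√179 ≈ 168.0 + 13.379*I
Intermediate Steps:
X = 5 + I*√179 (X = 5 + √(-114 - 65) = 5 + √(-179) = 5 + I*√179 ≈ 5.0 + 13.379*I)
X - n = (5 + I*√179) - 1*(-163) = (5 + I*√179) + 163 = 168 + I*√179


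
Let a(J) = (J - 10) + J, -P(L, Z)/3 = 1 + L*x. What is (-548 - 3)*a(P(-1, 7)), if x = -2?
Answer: 15428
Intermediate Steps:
P(L, Z) = -3 + 6*L (P(L, Z) = -3*(1 + L*(-2)) = -3*(1 - 2*L) = -3 + 6*L)
a(J) = -10 + 2*J (a(J) = (-10 + J) + J = -10 + 2*J)
(-548 - 3)*a(P(-1, 7)) = (-548 - 3)*(-10 + 2*(-3 + 6*(-1))) = -551*(-10 + 2*(-3 - 6)) = -551*(-10 + 2*(-9)) = -551*(-10 - 18) = -551*(-28) = 15428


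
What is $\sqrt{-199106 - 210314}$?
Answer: $2 i \sqrt{102355} \approx 639.86 i$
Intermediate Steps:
$\sqrt{-199106 - 210314} = \sqrt{-409420} = 2 i \sqrt{102355}$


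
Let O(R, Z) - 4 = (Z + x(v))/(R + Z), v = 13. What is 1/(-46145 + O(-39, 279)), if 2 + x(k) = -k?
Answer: -10/461399 ≈ -2.1673e-5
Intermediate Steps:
x(k) = -2 - k
O(R, Z) = 4 + (-15 + Z)/(R + Z) (O(R, Z) = 4 + (Z + (-2 - 1*13))/(R + Z) = 4 + (Z + (-2 - 13))/(R + Z) = 4 + (Z - 15)/(R + Z) = 4 + (-15 + Z)/(R + Z))
1/(-46145 + O(-39, 279)) = 1/(-46145 + (-15 + 4*(-39) + 5*279)/(-39 + 279)) = 1/(-46145 + (-15 - 156 + 1395)/240) = 1/(-46145 + (1/240)*1224) = 1/(-46145 + 51/10) = 1/(-461399/10) = -10/461399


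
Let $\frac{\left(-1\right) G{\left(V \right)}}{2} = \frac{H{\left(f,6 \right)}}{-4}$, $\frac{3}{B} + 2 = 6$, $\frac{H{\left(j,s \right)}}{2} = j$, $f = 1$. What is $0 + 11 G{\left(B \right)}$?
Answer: $11$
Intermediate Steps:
$H{\left(j,s \right)} = 2 j$
$B = \frac{3}{4}$ ($B = \frac{3}{-2 + 6} = \frac{3}{4} \approx 0.75$)
$G{\left(V \right)} = 1$ ($G{\left(V \right)} = - 2 \frac{2 \cdot 1}{-4} = - 2 \cdot 2 \left(- \frac{1}{4}\right) = \left(-2\right) \left(- \frac{1}{2}\right) = 1$)
$0 + 11 G{\left(B \right)} = 0 + 11 \cdot 1 = 0 + 11 = 11$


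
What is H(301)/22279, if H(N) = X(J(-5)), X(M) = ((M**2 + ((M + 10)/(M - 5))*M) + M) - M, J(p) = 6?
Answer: 132/22279 ≈ 0.0059249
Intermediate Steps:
X(M) = M**2 + M*(10 + M)/(-5 + M) (X(M) = ((M**2 + ((10 + M)/(-5 + M))*M) + M) - M = ((M**2 + M*(10 + M)/(-5 + M)) + M) - M = (M + M**2 + M*(10 + M)/(-5 + M)) - M = M**2 + M*(10 + M)/(-5 + M))
H(N) = 132 (H(N) = 6*(10 + 6**2 - 4*6)/(-5 + 6) = 6*(10 + 36 - 24)/1 = 6*1*22 = 132)
H(301)/22279 = 132/22279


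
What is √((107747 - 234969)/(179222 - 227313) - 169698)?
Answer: 4*I*√24528872547746/48091 ≈ 411.94*I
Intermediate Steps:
√((107747 - 234969)/(179222 - 227313) - 169698) = √(-127222/(-48091) - 169698) = √(-127222*(-1/48091) - 169698) = √(127222/48091 - 169698) = √(-8160819296/48091) = 4*I*√24528872547746/48091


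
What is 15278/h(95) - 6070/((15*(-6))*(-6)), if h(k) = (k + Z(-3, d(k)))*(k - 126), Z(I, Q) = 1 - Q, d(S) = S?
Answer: -843829/1674 ≈ -504.08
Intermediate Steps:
h(k) = -126 + k (h(k) = (k + (1 - k))*(k - 126) = 1*(-126 + k) = -126 + k)
15278/h(95) - 6070/((15*(-6))*(-6)) = 15278/(-126 + 95) - 6070/((15*(-6))*(-6)) = 15278/(-31) - 6070/((-90*(-6))) = 15278*(-1/31) - 6070/540 = -15278/31 - 6070*1/540 = -15278/31 - 607/54 = -843829/1674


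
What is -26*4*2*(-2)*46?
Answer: 19136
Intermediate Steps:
-26*4*2*(-2)*46 = -208*(-2)*46 = -26*(-16)*46 = 416*46 = 19136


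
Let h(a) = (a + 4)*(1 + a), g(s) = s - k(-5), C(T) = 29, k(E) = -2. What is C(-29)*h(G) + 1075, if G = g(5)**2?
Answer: 77925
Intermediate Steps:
g(s) = 2 + s (g(s) = s - 1*(-2) = s + 2 = 2 + s)
G = 49 (G = (2 + 5)**2 = 7**2 = 49)
h(a) = (1 + a)*(4 + a) (h(a) = (4 + a)*(1 + a) = (1 + a)*(4 + a))
C(-29)*h(G) + 1075 = 29*(4 + 49**2 + 5*49) + 1075 = 29*(4 + 2401 + 245) + 1075 = 29*2650 + 1075 = 76850 + 1075 = 77925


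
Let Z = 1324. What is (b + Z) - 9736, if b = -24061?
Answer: -32473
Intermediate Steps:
(b + Z) - 9736 = (-24061 + 1324) - 9736 = -22737 - 9736 = -32473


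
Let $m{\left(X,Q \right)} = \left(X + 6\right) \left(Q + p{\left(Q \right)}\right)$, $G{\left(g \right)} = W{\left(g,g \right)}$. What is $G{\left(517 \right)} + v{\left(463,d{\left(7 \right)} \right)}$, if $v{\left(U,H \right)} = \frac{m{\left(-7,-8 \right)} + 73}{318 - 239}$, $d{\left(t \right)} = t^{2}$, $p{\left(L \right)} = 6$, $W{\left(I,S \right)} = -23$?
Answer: $- \frac{1742}{79} \approx -22.051$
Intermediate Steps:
$G{\left(g \right)} = -23$
$m{\left(X,Q \right)} = \left(6 + Q\right) \left(6 + X\right)$ ($m{\left(X,Q \right)} = \left(X + 6\right) \left(Q + 6\right) = \left(6 + X\right) \left(6 + Q\right) = \left(6 + Q\right) \left(6 + X\right)$)
$v{\left(U,H \right)} = \frac{75}{79}$ ($v{\left(U,H \right)} = \frac{\left(36 + 6 \left(-8\right) + 6 \left(-7\right) - -56\right) + 73}{318 - 239} = \frac{\left(36 - 48 - 42 + 56\right) + 73}{79} = \left(2 + 73\right) \frac{1}{79} = 75 \cdot \frac{1}{79} = \frac{75}{79}$)
$G{\left(517 \right)} + v{\left(463,d{\left(7 \right)} \right)} = -23 + \frac{75}{79} = - \frac{1742}{79}$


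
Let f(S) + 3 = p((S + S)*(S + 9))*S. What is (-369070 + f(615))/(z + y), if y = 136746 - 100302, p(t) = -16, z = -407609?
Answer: 378913/371165 ≈ 1.0209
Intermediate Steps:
y = 36444
f(S) = -3 - 16*S
(-369070 + f(615))/(z + y) = (-369070 + (-3 - 16*615))/(-407609 + 36444) = (-369070 + (-3 - 9840))/(-371165) = (-369070 - 9843)*(-1/371165) = -378913*(-1/371165) = 378913/371165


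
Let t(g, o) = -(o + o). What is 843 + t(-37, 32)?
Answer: 779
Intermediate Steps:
t(g, o) = -2*o
843 + t(-37, 32) = 843 - 2*32 = 843 - 64 = 779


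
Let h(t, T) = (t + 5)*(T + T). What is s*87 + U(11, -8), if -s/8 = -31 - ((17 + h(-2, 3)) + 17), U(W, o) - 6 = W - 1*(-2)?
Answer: 57787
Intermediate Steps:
U(W, o) = 8 + W (U(W, o) = 6 + (W - 1*(-2)) = 6 + (W + 2) = 6 + (2 + W) = 8 + W)
h(t, T) = 2*T*(5 + t) (h(t, T) = (5 + t)*(2*T) = 2*T*(5 + t))
s = 664 (s = -8*(-31 - ((17 + 2*3*(5 - 2)) + 17)) = -8*(-31 - ((17 + 2*3*3) + 17)) = -8*(-31 - ((17 + 18) + 17)) = -8*(-31 - (35 + 17)) = -8*(-31 - 1*52) = -8*(-31 - 52) = -8*(-83) = 664)
s*87 + U(11, -8) = 664*87 + (8 + 11) = 57768 + 19 = 57787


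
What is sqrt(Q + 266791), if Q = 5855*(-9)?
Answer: 4*sqrt(13381) ≈ 462.71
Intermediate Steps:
Q = -52695
sqrt(Q + 266791) = sqrt(-52695 + 266791) = sqrt(214096) = 4*sqrt(13381)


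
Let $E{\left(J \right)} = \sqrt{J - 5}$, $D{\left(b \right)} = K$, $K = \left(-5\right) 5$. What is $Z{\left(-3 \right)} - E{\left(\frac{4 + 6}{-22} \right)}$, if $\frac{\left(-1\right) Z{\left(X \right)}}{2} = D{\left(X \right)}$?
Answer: $50 - \frac{2 i \sqrt{165}}{11} \approx 50.0 - 2.3355 i$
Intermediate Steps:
$K = -25$
$D{\left(b \right)} = -25$
$E{\left(J \right)} = \sqrt{-5 + J}$
$Z{\left(X \right)} = 50$ ($Z{\left(X \right)} = \left(-2\right) \left(-25\right) = 50$)
$Z{\left(-3 \right)} - E{\left(\frac{4 + 6}{-22} \right)} = 50 - \sqrt{-5 + \frac{4 + 6}{-22}} = 50 - \sqrt{-5 + 10 \left(- \frac{1}{22}\right)} = 50 - \sqrt{-5 - \frac{5}{11}} = 50 - \sqrt{- \frac{60}{11}} = 50 - \frac{2 i \sqrt{165}}{11}$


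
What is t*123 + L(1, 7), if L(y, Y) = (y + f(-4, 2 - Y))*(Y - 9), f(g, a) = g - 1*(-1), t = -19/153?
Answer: -575/51 ≈ -11.275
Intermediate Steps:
t = -19/153 (t = -19*1/153 = -19/153 ≈ -0.12418)
f(g, a) = 1 + g (f(g, a) = g + 1 = 1 + g)
L(y, Y) = (-9 + Y)*(-3 + y) (L(y, Y) = (y + (1 - 4))*(Y - 9) = (y - 3)*(-9 + Y) = (-3 + y)*(-9 + Y) = (-9 + Y)*(-3 + y))
t*123 + L(1, 7) = -19/153*123 + (27 - 9*1 - 3*7 + 7*1) = -779/51 + (27 - 9 - 21 + 7) = -779/51 + 4 = -575/51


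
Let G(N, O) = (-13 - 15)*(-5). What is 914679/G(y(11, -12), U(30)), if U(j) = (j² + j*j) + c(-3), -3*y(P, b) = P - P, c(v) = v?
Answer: 914679/140 ≈ 6533.4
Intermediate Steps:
y(P, b) = 0 (y(P, b) = -(P - P)/3 = -⅓*0 = 0)
U(j) = -3 + 2*j² (U(j) = (j² + j*j) - 3 = (j² + j²) - 3 = 2*j² - 3 = -3 + 2*j²)
G(N, O) = 140 (G(N, O) = -28*(-5) = 140)
914679/G(y(11, -12), U(30)) = 914679/140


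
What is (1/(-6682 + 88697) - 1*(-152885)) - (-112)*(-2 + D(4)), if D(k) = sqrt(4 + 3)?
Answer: 12520491916/82015 + 112*sqrt(7) ≈ 1.5296e+5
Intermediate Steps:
D(k) = sqrt(7)
(1/(-6682 + 88697) - 1*(-152885)) - (-112)*(-2 + D(4)) = (1/(-6682 + 88697) - 1*(-152885)) - (-112)*(-2 + sqrt(7)) = (1/82015 + 152885) - 56*(4 - 2*sqrt(7)) = (1/82015 + 152885) + (-224 + 112*sqrt(7)) = 12538863276/82015 + (-224 + 112*sqrt(7)) = 12520491916/82015 + 112*sqrt(7)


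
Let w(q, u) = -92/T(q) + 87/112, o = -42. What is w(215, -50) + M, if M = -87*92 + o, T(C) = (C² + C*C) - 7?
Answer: -83297162099/10353616 ≈ -8045.2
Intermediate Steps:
T(C) = -7 + 2*C² (T(C) = (C² + C²) - 7 = 2*C² - 7 = -7 + 2*C²)
w(q, u) = 87/112 - 92/(-7 + 2*q²) (w(q, u) = -92/(-7 + 2*q²) + 87/112 = 87/112 - 92/(-7 + 2*q²))
M = -8046 (M = -87*92 - 42 = -8004 - 42 = -8046)
w(215, -50) + M = (-10913 + 174*215²)/(112*(-7 + 2*215²)) - 8046 = (-10913 + 174*46225)/(112*(-7 + 2*46225)) - 8046 = (-10913 + 8043150)/(112*(-7 + 92450)) - 8046 = (1/112)*8032237/92443 - 8046 = (1/112)*(1/92443)*8032237 - 8046 = 8032237/10353616 - 8046 = -83297162099/10353616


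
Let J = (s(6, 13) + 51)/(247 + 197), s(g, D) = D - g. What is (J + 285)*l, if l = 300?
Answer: 3164950/37 ≈ 85539.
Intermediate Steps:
J = 29/222 (J = ((13 - 1*6) + 51)/(247 + 197) = ((13 - 6) + 51)/444 = (7 + 51)*(1/444) = 58*(1/444) = 29/222 ≈ 0.13063)
(J + 285)*l = (29/222 + 285)*300 = (63299/222)*300 = 3164950/37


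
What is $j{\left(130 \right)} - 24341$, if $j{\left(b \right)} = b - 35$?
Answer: $-24246$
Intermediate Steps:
$j{\left(b \right)} = -35 + b$
$j{\left(130 \right)} - 24341 = \left(-35 + 130\right) - 24341 = 95 - 24341 = -24246$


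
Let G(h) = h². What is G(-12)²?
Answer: 20736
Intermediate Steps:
G(-12)² = ((-12)²)² = 144² = 20736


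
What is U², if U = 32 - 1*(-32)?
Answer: 4096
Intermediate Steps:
U = 64 (U = 32 + 32 = 64)
U² = 64² = 4096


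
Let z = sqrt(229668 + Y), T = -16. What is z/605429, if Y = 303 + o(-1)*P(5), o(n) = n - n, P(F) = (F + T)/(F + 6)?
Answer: sqrt(229971)/605429 ≈ 0.00079209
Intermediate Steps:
P(F) = (-16 + F)/(6 + F) (P(F) = (F - 16)/(F + 6) = (-16 + F)/(6 + F))
o(n) = 0
Y = 303 (Y = 303 + 0*((-16 + 5)/(6 + 5)) = 303 + 0*(-11/11) = 303 + 0*((1/11)*(-11)) = 303 + 0*(-1) = 303 + 0 = 303)
z = sqrt(229971) (z = sqrt(229668 + 303) = sqrt(229971) ≈ 479.55)
z/605429 = sqrt(229971)/605429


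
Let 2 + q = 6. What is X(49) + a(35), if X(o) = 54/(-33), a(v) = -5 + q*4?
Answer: 103/11 ≈ 9.3636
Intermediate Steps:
q = 4 (q = -2 + 6 = 4)
a(v) = 11 (a(v) = -5 + 4*4 = -5 + 16 = 11)
X(o) = -18/11 (X(o) = 54*(-1/33) = -18/11)
X(49) + a(35) = -18/11 + 11 = 103/11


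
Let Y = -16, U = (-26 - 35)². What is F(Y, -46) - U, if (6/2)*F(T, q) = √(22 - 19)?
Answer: -3721 + √3/3 ≈ -3720.4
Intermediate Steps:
U = 3721 (U = (-61)² = 3721)
F(T, q) = √3/3 (F(T, q) = √(22 - 19)/3 = √3/3)
F(Y, -46) - U = √3/3 - 1*3721 = √3/3 - 3721 = -3721 + √3/3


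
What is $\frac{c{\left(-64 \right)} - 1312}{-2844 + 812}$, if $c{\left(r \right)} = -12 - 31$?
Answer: $\frac{1355}{2032} \approx 0.66683$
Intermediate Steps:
$c{\left(r \right)} = -43$
$\frac{c{\left(-64 \right)} - 1312}{-2844 + 812} = \frac{-43 - 1312}{-2844 + 812} = \frac{-43 - 1312}{-2032} = \left(-43 - 1312\right) \left(- \frac{1}{2032}\right) = \left(-1355\right) \left(- \frac{1}{2032}\right) = \frac{1355}{2032}$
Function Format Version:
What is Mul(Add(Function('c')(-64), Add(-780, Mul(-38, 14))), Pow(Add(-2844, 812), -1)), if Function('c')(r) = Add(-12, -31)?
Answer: Rational(1355, 2032) ≈ 0.66683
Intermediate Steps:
Function('c')(r) = -43
Mul(Add(Function('c')(-64), Add(-780, Mul(-38, 14))), Pow(Add(-2844, 812), -1)) = Mul(Add(-43, Add(-780, Mul(-38, 14))), Pow(Add(-2844, 812), -1)) = Mul(Add(-43, Add(-780, -532)), Pow(-2032, -1)) = Mul(Add(-43, -1312), Rational(-1, 2032)) = Mul(-1355, Rational(-1, 2032)) = Rational(1355, 2032)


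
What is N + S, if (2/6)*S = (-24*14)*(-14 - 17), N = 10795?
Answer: 42043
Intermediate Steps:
S = 31248 (S = 3*((-24*14)*(-14 - 17)) = 3*(-336*(-31)) = 3*10416 = 31248)
N + S = 10795 + 31248 = 42043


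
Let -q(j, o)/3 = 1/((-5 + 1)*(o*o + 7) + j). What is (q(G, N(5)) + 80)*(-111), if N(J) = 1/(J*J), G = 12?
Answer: -89043645/10004 ≈ -8900.8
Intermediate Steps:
N(J) = J⁻² (N(J) = 1/(J²) = J⁻²)
q(j, o) = -3/(-28 + j - 4*o²) (q(j, o) = -3/((-5 + 1)*(o*o + 7) + j) = -3/(-4*(o² + 7) + j) = -3/(-4*(7 + o²) + j) = -3/((-28 - 4*o²) + j) = -3/(-28 + j - 4*o²))
(q(G, N(5)) + 80)*(-111) = (3/(28 - 1*12 + 4*(5⁻²)²) + 80)*(-111) = (3/(28 - 12 + 4*(1/25)²) + 80)*(-111) = (3/(28 - 12 + 4*(1/625)) + 80)*(-111) = (3/(28 - 12 + 4/625) + 80)*(-111) = (3/(10004/625) + 80)*(-111) = (3*(625/10004) + 80)*(-111) = (1875/10004 + 80)*(-111) = (802195/10004)*(-111) = -89043645/10004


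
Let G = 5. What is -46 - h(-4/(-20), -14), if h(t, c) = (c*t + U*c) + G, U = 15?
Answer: 809/5 ≈ 161.80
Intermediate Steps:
h(t, c) = 5 + 15*c + c*t (h(t, c) = (c*t + 15*c) + 5 = (15*c + c*t) + 5 = 5 + 15*c + c*t)
-46 - h(-4/(-20), -14) = -46 - (5 + 15*(-14) - (-56)/(-20)) = -46 - (5 - 210 - (-56)*(-1)/20) = -46 - (5 - 210 - 14*1/5) = -46 - (5 - 210 - 14/5) = -46 - 1*(-1039/5) = -46 + 1039/5 = 809/5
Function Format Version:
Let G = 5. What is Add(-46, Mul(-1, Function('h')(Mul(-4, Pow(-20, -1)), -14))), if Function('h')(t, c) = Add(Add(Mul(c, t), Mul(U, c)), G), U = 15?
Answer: Rational(809, 5) ≈ 161.80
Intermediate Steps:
Function('h')(t, c) = Add(5, Mul(15, c), Mul(c, t)) (Function('h')(t, c) = Add(Add(Mul(c, t), Mul(15, c)), 5) = Add(Add(Mul(15, c), Mul(c, t)), 5) = Add(5, Mul(15, c), Mul(c, t)))
Add(-46, Mul(-1, Function('h')(Mul(-4, Pow(-20, -1)), -14))) = Add(-46, Mul(-1, Add(5, Mul(15, -14), Mul(-14, Mul(-4, Pow(-20, -1)))))) = Add(-46, Mul(-1, Add(5, -210, Mul(-14, Mul(-4, Rational(-1, 20)))))) = Add(-46, Mul(-1, Add(5, -210, Mul(-14, Rational(1, 5))))) = Add(-46, Mul(-1, Add(5, -210, Rational(-14, 5)))) = Add(-46, Mul(-1, Rational(-1039, 5))) = Add(-46, Rational(1039, 5)) = Rational(809, 5)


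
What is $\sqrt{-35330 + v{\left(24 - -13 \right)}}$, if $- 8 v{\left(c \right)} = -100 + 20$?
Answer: $2 i \sqrt{8830} \approx 187.94 i$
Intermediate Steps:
$v{\left(c \right)} = 10$ ($v{\left(c \right)} = - \frac{-100 + 20}{8} = \left(- \frac{1}{8}\right) \left(-80\right) = 10$)
$\sqrt{-35330 + v{\left(24 - -13 \right)}} = \sqrt{-35330 + 10} = \sqrt{-35320} = 2 i \sqrt{8830}$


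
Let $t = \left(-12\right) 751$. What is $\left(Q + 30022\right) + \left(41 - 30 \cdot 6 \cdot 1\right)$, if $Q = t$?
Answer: $20871$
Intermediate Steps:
$t = -9012$
$Q = -9012$
$\left(Q + 30022\right) + \left(41 - 30 \cdot 6 \cdot 1\right) = \left(-9012 + 30022\right) + \left(41 - 30 \cdot 6 \cdot 1\right) = 21010 + \left(41 - 180\right) = 21010 - 139 = 20871$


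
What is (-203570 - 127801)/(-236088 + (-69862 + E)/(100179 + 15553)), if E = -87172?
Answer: 19175114286/13661546725 ≈ 1.4036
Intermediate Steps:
(-203570 - 127801)/(-236088 + (-69862 + E)/(100179 + 15553)) = (-203570 - 127801)/(-236088 + (-69862 - 87172)/(100179 + 15553)) = -331371/(-236088 - 157034/115732) = -331371/(-236088 - 157034*1/115732) = -331371/(-236088 - 78517/57866) = -331371/(-13661546725/57866) = -331371*(-57866/13661546725) = 19175114286/13661546725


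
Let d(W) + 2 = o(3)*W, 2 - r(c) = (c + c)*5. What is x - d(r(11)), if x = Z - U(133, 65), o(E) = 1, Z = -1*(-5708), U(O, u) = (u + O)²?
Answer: -33386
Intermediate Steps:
U(O, u) = (O + u)²
Z = 5708
r(c) = 2 - 10*c (r(c) = 2 - (c + c)*5 = 2 - 2*c*5 = 2 - 10*c)
x = -33496 (x = 5708 - (133 + 65)² = 5708 - 1*198² = 5708 - 1*39204 = 5708 - 39204 = -33496)
d(W) = -2 + W (d(W) = -2 + 1*W = -2 + W)
x - d(r(11)) = -33496 - (-2 + (2 - 10*11)) = -33496 - (-2 + (2 - 110)) = -33496 - (-2 - 108) = -33496 - 1*(-110) = -33496 + 110 = -33386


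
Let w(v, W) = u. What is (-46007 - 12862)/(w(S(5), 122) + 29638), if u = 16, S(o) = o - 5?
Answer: -58869/29654 ≈ -1.9852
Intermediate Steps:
S(o) = -5 + o
w(v, W) = 16
(-46007 - 12862)/(w(S(5), 122) + 29638) = (-46007 - 12862)/(16 + 29638) = -58869/29654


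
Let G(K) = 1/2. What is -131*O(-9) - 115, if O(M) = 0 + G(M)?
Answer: -361/2 ≈ -180.50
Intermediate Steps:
G(K) = ½ (G(K) = 1*(½) = ½)
O(M) = ½ (O(M) = 0 + ½ = ½)
-131*O(-9) - 115 = -131*½ - 115 = -131/2 - 115 = -361/2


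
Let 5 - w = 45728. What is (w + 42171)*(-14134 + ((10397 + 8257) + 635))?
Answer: -18310560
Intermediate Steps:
w = -45723 (w = 5 - 1*45728 = 5 - 45728 = -45723)
(w + 42171)*(-14134 + ((10397 + 8257) + 635)) = (-45723 + 42171)*(-14134 + ((10397 + 8257) + 635)) = -3552*(-14134 + (18654 + 635)) = -3552*(-14134 + 19289) = -3552*5155 = -18310560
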